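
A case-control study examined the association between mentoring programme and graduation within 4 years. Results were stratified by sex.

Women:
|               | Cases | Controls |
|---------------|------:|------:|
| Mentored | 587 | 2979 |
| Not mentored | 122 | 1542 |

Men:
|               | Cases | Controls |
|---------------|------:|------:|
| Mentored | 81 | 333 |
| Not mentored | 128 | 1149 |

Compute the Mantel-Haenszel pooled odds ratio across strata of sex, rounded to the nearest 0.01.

OR_MH = Σ(aᵢdᵢ/nᵢ) / Σ(bᵢcᵢ/nᵢ), where nᵢ is the stratum total.
Stratum 1 (Women): n = 5230; a·d/n = 587·1542/5230 = 173.0696; b·c/n = 2979·122/5230 = 69.4910
Stratum 2 (Men): n = 1691; a·d/n = 81·1149/1691 = 55.0378; b·c/n = 333·128/1691 = 25.2064
OR_MH = (173.0696 + 55.0378) / (69.4910 + 25.2064) = 228.1074 / 94.6974 = 2.40880

2.41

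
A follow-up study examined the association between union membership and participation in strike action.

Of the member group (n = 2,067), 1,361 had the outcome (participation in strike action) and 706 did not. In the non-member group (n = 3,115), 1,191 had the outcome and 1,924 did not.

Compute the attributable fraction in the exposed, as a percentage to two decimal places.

41.93

From the description: a = 1361, b = 706, c = 1191, d = 1924.
Risk in exposed = 1361/2067 = 0.65844; risk in unexposed = 1191/3115 = 0.38234.
RR = 0.65844/0.38234 = 1.72212
AR% = (RR − 1)/RR × 100 = (1.72212 − 1)/1.72212 × 100 = 41.9321%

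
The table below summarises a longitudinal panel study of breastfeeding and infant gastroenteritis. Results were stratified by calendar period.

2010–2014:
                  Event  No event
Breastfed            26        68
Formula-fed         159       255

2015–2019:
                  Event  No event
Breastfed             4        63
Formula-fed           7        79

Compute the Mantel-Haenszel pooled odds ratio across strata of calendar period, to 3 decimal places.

OR_MH = Σ(aᵢdᵢ/nᵢ) / Σ(bᵢcᵢ/nᵢ), where nᵢ is the stratum total.
Stratum 1 (2010–2014): n = 508; a·d/n = 26·255/508 = 13.0512; b·c/n = 68·159/508 = 21.2835
Stratum 2 (2015–2019): n = 153; a·d/n = 4·79/153 = 2.0654; b·c/n = 63·7/153 = 2.8824
OR_MH = (13.0512 + 2.0654) / (21.2835 + 2.8824) = 15.1165 / 24.1658 = 0.62553

0.626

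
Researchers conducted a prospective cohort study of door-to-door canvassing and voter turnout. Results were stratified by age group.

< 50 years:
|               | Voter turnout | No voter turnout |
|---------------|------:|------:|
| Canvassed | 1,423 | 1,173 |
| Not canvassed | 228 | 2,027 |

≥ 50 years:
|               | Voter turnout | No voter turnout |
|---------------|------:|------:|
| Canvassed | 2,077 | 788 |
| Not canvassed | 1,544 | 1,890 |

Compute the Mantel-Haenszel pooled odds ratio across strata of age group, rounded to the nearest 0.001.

OR_MH = Σ(aᵢdᵢ/nᵢ) / Σ(bᵢcᵢ/nᵢ), where nᵢ is the stratum total.
Stratum 1 (< 50 years): n = 4851; a·d/n = 1423·2027/4851 = 594.6034; b·c/n = 1173·228/4851 = 55.1317
Stratum 2 (≥ 50 years): n = 6299; a·d/n = 2077·1890/6299 = 623.1989; b·c/n = 788·1544/6299 = 193.1532
OR_MH = (594.6034 + 623.1989) / (55.1317 + 193.1532) = 1217.8023 / 248.2849 = 4.90486

4.905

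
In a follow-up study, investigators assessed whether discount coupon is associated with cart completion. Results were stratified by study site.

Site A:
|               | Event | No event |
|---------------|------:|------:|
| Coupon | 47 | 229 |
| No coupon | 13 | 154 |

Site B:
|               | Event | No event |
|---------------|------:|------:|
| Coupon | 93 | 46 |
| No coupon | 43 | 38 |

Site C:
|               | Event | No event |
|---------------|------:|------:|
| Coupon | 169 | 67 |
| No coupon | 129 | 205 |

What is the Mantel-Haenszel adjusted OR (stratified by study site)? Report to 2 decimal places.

3.02

OR_MH = Σ(aᵢdᵢ/nᵢ) / Σ(bᵢcᵢ/nᵢ), where nᵢ is the stratum total.
Stratum 1 (Site A): n = 443; a·d/n = 47·154/443 = 16.3386; b·c/n = 229·13/443 = 6.7201
Stratum 2 (Site B): n = 220; a·d/n = 93·38/220 = 16.0636; b·c/n = 46·43/220 = 8.9909
Stratum 3 (Site C): n = 570; a·d/n = 169·205/570 = 60.7807; b·c/n = 67·129/570 = 15.1632
OR_MH = (16.3386 + 16.0636 + 60.7807) / (6.7201 + 8.9909 + 15.1632) = 93.1829 / 30.8742 = 3.01815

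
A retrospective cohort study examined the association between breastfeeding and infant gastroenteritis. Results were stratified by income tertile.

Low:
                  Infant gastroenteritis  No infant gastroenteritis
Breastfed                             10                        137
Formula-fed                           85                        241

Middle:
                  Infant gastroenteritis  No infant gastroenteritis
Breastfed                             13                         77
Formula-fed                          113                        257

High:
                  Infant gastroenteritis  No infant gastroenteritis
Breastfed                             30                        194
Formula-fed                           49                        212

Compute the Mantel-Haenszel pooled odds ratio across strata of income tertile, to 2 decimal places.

0.40

OR_MH = Σ(aᵢdᵢ/nᵢ) / Σ(bᵢcᵢ/nᵢ), where nᵢ is the stratum total.
Stratum 1 (Low): n = 473; a·d/n = 10·241/473 = 5.0951; b·c/n = 137·85/473 = 24.6195
Stratum 2 (Middle): n = 460; a·d/n = 13·257/460 = 7.2630; b·c/n = 77·113/460 = 18.9152
Stratum 3 (High): n = 485; a·d/n = 30·212/485 = 13.1134; b·c/n = 194·49/485 = 19.6000
OR_MH = (5.0951 + 7.2630 + 13.1134) / (24.6195 + 18.9152 + 19.6000) = 25.4716 / 63.1347 = 0.40345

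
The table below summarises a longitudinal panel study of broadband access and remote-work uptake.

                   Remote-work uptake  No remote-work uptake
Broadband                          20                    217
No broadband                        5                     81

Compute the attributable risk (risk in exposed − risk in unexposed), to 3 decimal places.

0.026

Cells: a = 20, b = 217, c = 5, d = 81.
Risk in exposed = 20/237 = 0.084388; risk in unexposed = 5/86 = 0.058140.
Risk difference = 0.084388 − 0.058140 = 0.026249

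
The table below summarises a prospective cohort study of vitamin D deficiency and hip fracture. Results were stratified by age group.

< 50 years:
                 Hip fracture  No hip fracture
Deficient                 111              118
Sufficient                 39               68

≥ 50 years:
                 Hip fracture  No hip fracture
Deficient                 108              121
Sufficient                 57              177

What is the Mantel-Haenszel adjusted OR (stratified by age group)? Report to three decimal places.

2.230

OR_MH = Σ(aᵢdᵢ/nᵢ) / Σ(bᵢcᵢ/nᵢ), where nᵢ is the stratum total.
Stratum 1 (< 50 years): n = 336; a·d/n = 111·68/336 = 22.4643; b·c/n = 118·39/336 = 13.6964
Stratum 2 (≥ 50 years): n = 463; a·d/n = 108·177/463 = 41.2873; b·c/n = 121·57/463 = 14.8963
OR_MH = (22.4643 + 41.2873) / (13.6964 + 14.8963) = 63.7515 / 28.5928 = 2.22964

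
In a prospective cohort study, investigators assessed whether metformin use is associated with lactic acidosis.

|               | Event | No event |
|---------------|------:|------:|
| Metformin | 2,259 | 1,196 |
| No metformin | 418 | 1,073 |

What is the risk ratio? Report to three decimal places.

2.332

Cells: a = 2259, b = 1196, c = 418, d = 1073.
Risk in exposed = 2259/3455 = 0.65384; risk in unexposed = 418/1491 = 0.28035.
RR = 0.65384 / 0.28035 = 2.33222
The risk among the exposed is 2.33 times that among the unexposed.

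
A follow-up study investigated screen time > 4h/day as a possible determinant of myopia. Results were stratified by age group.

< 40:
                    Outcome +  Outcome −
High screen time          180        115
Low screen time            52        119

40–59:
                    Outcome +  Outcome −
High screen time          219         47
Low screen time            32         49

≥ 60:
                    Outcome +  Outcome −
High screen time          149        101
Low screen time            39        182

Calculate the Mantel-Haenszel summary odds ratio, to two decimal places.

OR_MH = Σ(aᵢdᵢ/nᵢ) / Σ(bᵢcᵢ/nᵢ), where nᵢ is the stratum total.
Stratum 1 (< 40): n = 466; a·d/n = 180·119/466 = 45.9657; b·c/n = 115·52/466 = 12.8326
Stratum 2 (40–59): n = 347; a·d/n = 219·49/347 = 30.9251; b·c/n = 47·32/347 = 4.3343
Stratum 3 (≥ 60): n = 471; a·d/n = 149·182/471 = 57.5754; b·c/n = 101·39/471 = 8.3631
OR_MH = (45.9657 + 30.9251 + 57.5754) / (12.8326 + 4.3343 + 8.3631) = 134.4661 / 25.5300 = 5.26699

5.27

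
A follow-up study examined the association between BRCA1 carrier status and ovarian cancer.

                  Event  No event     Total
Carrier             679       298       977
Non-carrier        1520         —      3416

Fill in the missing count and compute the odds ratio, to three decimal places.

The missing cell is in the unexposed row: 3416 − 1520 = 1896.
So a = 679, b = 298, c = 1520, d = 1896.
OR = (a·d)/(b·c) = (679 × 1896) / (298 × 1520) = 1287384 / 452960 = 2.84216

2.842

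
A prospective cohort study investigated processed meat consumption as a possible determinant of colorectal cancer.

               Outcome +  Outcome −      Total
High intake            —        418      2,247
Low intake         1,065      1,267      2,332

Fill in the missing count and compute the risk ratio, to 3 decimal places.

The missing cell is in the exposed row: 2247 − 418 = 1829.
So a = 1829, b = 418, c = 1065, d = 1267.
RR = [a/(a+b)] / [c/(c+d)] = (1829/2247) / (1065/2332) = 0.81397/0.45669 = 1.78234

1.782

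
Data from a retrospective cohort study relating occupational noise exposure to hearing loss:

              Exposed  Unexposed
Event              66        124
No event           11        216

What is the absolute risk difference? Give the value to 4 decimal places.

Reading the table with exposure as columns: a = 66 (Exposed, case), b = 11 (Exposed, non-case), c = 124 (Unexposed, case), d = 216.
Risk in exposed = 66/77 = 0.857143; risk in unexposed = 124/340 = 0.364706.
Risk difference = 0.857143 − 0.364706 = 0.492437

0.4924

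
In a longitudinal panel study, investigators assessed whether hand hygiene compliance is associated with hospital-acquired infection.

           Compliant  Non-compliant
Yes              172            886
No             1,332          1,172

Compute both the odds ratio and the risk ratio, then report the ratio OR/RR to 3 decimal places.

Reading the table with exposure as columns: a = 172 (Compliant, case), b = 1332 (Compliant, non-case), c = 886 (Non-compliant, case), d = 1172.
OR = (172·1172)/(1332·886) = 201584/1180152 = 0.17081
Risk in exposed = 172/1504 = 0.11436; risk in unexposed = 886/2058 = 0.43052; RR = 0.26564
OR/RR = 0.17081 / 0.26564 = 0.64302
The outcome is not rare, so the OR lies further from 1 than the RR.

0.643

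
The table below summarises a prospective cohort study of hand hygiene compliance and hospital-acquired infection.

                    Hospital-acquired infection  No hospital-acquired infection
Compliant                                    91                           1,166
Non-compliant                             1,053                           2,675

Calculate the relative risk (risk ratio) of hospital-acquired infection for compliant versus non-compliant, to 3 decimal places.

0.256

Cells: a = 91, b = 1166, c = 1053, d = 2675.
Risk in exposed = 91/1257 = 0.07239; risk in unexposed = 1053/3728 = 0.28246.
RR = 0.07239 / 0.28246 = 0.25630
The risk is 74% lower among the exposed than among the unexposed.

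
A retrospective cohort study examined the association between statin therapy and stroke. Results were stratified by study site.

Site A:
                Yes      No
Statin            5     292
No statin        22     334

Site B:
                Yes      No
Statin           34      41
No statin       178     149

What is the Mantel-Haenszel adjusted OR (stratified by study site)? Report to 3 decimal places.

OR_MH = Σ(aᵢdᵢ/nᵢ) / Σ(bᵢcᵢ/nᵢ), where nᵢ is the stratum total.
Stratum 1 (Site A): n = 653; a·d/n = 5·334/653 = 2.5574; b·c/n = 292·22/653 = 9.8377
Stratum 2 (Site B): n = 402; a·d/n = 34·149/402 = 12.6020; b·c/n = 41·178/402 = 18.1542
OR_MH = (2.5574 + 12.6020) / (9.8377 + 18.1542) = 15.1594 / 27.9919 = 0.54156

0.542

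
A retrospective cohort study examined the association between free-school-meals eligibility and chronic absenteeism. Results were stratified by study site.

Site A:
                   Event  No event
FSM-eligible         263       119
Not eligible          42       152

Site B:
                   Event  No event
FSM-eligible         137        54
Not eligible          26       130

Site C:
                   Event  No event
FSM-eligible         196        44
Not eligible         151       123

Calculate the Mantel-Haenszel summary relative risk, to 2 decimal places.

2.26

RR_MH = Σ(aᵢ·n₀ᵢ/nᵢ) / Σ(cᵢ·n₁ᵢ/nᵢ), with n₁ᵢ = aᵢ+bᵢ (exposed), n₀ᵢ = cᵢ+dᵢ (unexposed), nᵢ = n₁ᵢ+n₀ᵢ.
Stratum 1 (Site A): n₁ = 382, n₀ = 194, n = 576; a·n₀/n = 263·194/576 = 88.5799; c·n₁/n = 42·382/576 = 27.8542
Stratum 2 (Site B): n₁ = 191, n₀ = 156, n = 347; a·n₀/n = 137·156/347 = 61.5908; c·n₁/n = 26·191/347 = 14.3112
Stratum 3 (Site C): n₁ = 240, n₀ = 274, n = 514; a·n₀/n = 196·274/514 = 104.4825; c·n₁/n = 151·240/514 = 70.5058
RR_MH = (88.5799 + 61.5908 + 104.4825) / (27.8542 + 14.3112 + 70.5058) = 254.6531 / 112.6712 = 2.26014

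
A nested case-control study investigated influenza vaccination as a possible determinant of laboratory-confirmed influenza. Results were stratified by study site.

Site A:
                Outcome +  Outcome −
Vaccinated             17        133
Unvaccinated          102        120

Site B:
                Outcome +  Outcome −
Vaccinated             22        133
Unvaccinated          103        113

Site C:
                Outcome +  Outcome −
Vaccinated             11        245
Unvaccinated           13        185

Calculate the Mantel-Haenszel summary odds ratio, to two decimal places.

0.21

OR_MH = Σ(aᵢdᵢ/nᵢ) / Σ(bᵢcᵢ/nᵢ), where nᵢ is the stratum total.
Stratum 1 (Site A): n = 372; a·d/n = 17·120/372 = 5.4839; b·c/n = 133·102/372 = 36.4677
Stratum 2 (Site B): n = 371; a·d/n = 22·113/371 = 6.7008; b·c/n = 133·103/371 = 36.9245
Stratum 3 (Site C): n = 454; a·d/n = 11·185/454 = 4.4824; b·c/n = 245·13/454 = 7.0154
OR_MH = (5.4839 + 6.7008 + 4.4824) / (36.4677 + 36.9245 + 7.0154) = 16.6671 / 80.4077 = 0.20728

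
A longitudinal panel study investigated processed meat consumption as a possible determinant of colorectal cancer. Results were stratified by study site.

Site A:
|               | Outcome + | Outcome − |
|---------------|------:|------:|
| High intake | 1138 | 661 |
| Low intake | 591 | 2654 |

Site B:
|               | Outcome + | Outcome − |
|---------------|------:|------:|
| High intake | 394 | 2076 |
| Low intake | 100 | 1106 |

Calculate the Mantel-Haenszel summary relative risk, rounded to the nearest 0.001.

RR_MH = Σ(aᵢ·n₀ᵢ/nᵢ) / Σ(cᵢ·n₁ᵢ/nᵢ), with n₁ᵢ = aᵢ+bᵢ (exposed), n₀ᵢ = cᵢ+dᵢ (unexposed), nᵢ = n₁ᵢ+n₀ᵢ.
Stratum 1 (Site A): n₁ = 1799, n₀ = 3245, n = 5044; a·n₀/n = 1138·3245/5044 = 732.1193; c·n₁/n = 591·1799/5044 = 210.7869
Stratum 2 (Site B): n₁ = 2470, n₀ = 1206, n = 3676; a·n₀/n = 394·1206/3676 = 129.2612; c·n₁/n = 100·2470/3676 = 67.1926
RR_MH = (732.1193 + 129.2612) / (210.7869 + 67.1926) = 861.3805 / 277.9795 = 3.09872

3.099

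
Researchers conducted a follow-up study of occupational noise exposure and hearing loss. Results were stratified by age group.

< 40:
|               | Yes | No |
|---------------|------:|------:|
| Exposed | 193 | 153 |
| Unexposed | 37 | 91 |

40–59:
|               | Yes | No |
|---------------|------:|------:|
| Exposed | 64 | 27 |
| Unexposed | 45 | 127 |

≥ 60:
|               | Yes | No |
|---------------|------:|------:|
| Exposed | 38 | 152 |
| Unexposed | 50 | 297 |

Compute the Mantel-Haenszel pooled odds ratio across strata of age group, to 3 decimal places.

2.897

OR_MH = Σ(aᵢdᵢ/nᵢ) / Σ(bᵢcᵢ/nᵢ), where nᵢ is the stratum total.
Stratum 1 (< 40): n = 474; a·d/n = 193·91/474 = 37.0527; b·c/n = 153·37/474 = 11.9430
Stratum 2 (40–59): n = 263; a·d/n = 64·127/263 = 30.9049; b·c/n = 27·45/263 = 4.6198
Stratum 3 (≥ 60): n = 537; a·d/n = 38·297/537 = 21.0168; b·c/n = 152·50/537 = 14.1527
OR_MH = (37.0527 + 30.9049 + 21.0168) / (11.9430 + 4.6198 + 14.1527) = 88.9744 / 30.7155 = 2.89673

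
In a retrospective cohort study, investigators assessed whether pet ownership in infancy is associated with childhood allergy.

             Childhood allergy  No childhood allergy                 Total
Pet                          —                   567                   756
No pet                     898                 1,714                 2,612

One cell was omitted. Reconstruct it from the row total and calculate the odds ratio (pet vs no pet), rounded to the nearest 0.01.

The missing cell is in the exposed row: 756 − 567 = 189.
So a = 189, b = 567, c = 898, d = 1714.
OR = (a·d)/(b·c) = (189 × 1714) / (567 × 898) = 323946 / 509166 = 0.63623

0.64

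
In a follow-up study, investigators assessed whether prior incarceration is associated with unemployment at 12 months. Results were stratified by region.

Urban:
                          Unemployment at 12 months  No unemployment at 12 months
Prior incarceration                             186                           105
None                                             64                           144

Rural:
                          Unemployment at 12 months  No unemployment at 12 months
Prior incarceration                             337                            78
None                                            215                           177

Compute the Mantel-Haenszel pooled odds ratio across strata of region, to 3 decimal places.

3.726

OR_MH = Σ(aᵢdᵢ/nᵢ) / Σ(bᵢcᵢ/nᵢ), where nᵢ is the stratum total.
Stratum 1 (Urban): n = 499; a·d/n = 186·144/499 = 53.6754; b·c/n = 105·64/499 = 13.4669
Stratum 2 (Rural): n = 807; a·d/n = 337·177/807 = 73.9145; b·c/n = 78·215/807 = 20.7807
OR_MH = (53.6754 + 73.9145) / (13.4669 + 20.7807) = 127.5898 / 34.2476 = 3.72551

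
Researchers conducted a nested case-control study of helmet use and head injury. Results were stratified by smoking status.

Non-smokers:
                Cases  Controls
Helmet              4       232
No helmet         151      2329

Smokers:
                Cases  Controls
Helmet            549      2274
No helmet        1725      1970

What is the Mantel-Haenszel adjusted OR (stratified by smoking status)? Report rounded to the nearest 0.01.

OR_MH = Σ(aᵢdᵢ/nᵢ) / Σ(bᵢcᵢ/nᵢ), where nᵢ is the stratum total.
Stratum 1 (Non-smokers): n = 2716; a·d/n = 4·2329/2716 = 3.4300; b·c/n = 232·151/2716 = 12.8984
Stratum 2 (Smokers): n = 6518; a·d/n = 549·1970/6518 = 165.9297; b·c/n = 2274·1725/6518 = 601.8180
OR_MH = (3.4300 + 165.9297) / (12.8984 + 601.8180) = 169.3598 / 614.7164 = 0.27551

0.28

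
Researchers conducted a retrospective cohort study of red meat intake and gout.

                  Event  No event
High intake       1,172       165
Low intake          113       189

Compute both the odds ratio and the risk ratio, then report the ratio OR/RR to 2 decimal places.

5.07

Cells: a = 1172, b = 165, c = 113, d = 189.
OR = (1172·189)/(165·113) = 221508/18645 = 11.88029
Risk in exposed = 1172/1337 = 0.87659; risk in unexposed = 113/302 = 0.37417; RR = 2.34274
OR/RR = 11.88029 / 2.34274 = 5.07110
The outcome is not rare, so the OR lies further from 1 than the RR.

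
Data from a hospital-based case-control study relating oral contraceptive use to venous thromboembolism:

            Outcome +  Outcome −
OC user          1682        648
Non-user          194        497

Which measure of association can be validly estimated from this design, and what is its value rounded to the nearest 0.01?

Cells: a = 1682, b = 648, c = 194, d = 497.
This is a hospital-based case-control study: participants were sampled on outcome status, so risks in the source population cannot be estimated directly — relative risk is not valid here. The odds ratio is the appropriate measure.
OR = (a·d)/(b·c) = (1682 × 497) / (648 × 194) = 835954 / 125712 = 6.64975

6.65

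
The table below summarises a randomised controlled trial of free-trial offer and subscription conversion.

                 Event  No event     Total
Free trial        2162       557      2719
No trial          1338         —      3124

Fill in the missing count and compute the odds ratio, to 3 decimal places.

5.181

The missing cell is in the unexposed row: 3124 − 1338 = 1786.
So a = 2162, b = 557, c = 1338, d = 1786.
OR = (a·d)/(b·c) = (2162 × 1786) / (557 × 1338) = 3861332 / 745266 = 5.18115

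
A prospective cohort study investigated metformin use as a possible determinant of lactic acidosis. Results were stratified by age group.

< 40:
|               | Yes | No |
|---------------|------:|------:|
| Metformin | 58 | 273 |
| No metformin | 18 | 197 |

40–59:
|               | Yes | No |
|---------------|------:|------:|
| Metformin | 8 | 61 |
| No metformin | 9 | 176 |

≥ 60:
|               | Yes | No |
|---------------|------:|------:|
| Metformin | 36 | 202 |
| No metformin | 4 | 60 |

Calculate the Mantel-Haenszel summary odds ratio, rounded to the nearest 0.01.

OR_MH = Σ(aᵢdᵢ/nᵢ) / Σ(bᵢcᵢ/nᵢ), where nᵢ is the stratum total.
Stratum 1 (< 40): n = 546; a·d/n = 58·197/546 = 20.9267; b·c/n = 273·18/546 = 9.0000
Stratum 2 (40–59): n = 254; a·d/n = 8·176/254 = 5.5433; b·c/n = 61·9/254 = 2.1614
Stratum 3 (≥ 60): n = 302; a·d/n = 36·60/302 = 7.1523; b·c/n = 202·4/302 = 2.6755
OR_MH = (20.9267 + 5.5433 + 7.1523) / (9.0000 + 2.1614 + 2.6755) = 33.6224 / 13.8369 = 2.42990

2.43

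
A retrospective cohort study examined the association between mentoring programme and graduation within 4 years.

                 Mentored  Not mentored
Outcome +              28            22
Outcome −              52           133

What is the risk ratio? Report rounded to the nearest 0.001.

2.466

Reading the table with exposure as columns: a = 28 (Mentored, case), b = 52 (Mentored, non-case), c = 22 (Not mentored, case), d = 133.
Risk in exposed = 28/80 = 0.35000; risk in unexposed = 22/155 = 0.14194.
RR = 0.35000 / 0.14194 = 2.46591
The risk among the exposed is 2.47 times that among the unexposed.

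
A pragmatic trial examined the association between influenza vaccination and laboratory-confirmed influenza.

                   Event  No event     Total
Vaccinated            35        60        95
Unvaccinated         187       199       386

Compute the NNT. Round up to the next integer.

9

Risk in treated group = 35/95 = 0.36842; risk in control = 187/386 = 0.48446.
Absolute risk reduction = 0.48446 − 0.36842 = 0.11603
NNT = 1 / ARR = 1 / 0.11603 = 8.618 → round up → 9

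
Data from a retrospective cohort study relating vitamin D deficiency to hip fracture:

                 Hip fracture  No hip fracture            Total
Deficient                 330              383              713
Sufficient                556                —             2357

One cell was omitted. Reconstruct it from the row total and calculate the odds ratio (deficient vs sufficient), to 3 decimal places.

2.791

The missing cell is in the unexposed row: 2357 − 556 = 1801.
So a = 330, b = 383, c = 556, d = 1801.
OR = (a·d)/(b·c) = (330 × 1801) / (383 × 556) = 594330 / 212948 = 2.79096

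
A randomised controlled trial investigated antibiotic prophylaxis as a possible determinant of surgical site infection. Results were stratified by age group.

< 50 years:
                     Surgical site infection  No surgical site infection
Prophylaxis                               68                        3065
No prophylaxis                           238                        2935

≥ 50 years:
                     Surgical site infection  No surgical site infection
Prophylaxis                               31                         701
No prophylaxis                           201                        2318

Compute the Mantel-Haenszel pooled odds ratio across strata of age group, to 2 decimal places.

0.34

OR_MH = Σ(aᵢdᵢ/nᵢ) / Σ(bᵢcᵢ/nᵢ), where nᵢ is the stratum total.
Stratum 1 (< 50 years): n = 6306; a·d/n = 68·2935/6306 = 31.6492; b·c/n = 3065·238/6306 = 115.6787
Stratum 2 (≥ 50 years): n = 3251; a·d/n = 31·2318/3251 = 22.1034; b·c/n = 701·201/3251 = 43.3408
OR_MH = (31.6492 + 22.1034) / (115.6787 + 43.3408) = 53.7526 / 159.0195 = 0.33802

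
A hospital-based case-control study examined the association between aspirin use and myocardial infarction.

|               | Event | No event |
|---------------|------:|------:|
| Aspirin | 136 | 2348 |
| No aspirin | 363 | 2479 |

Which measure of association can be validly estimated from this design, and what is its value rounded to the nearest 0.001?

Cells: a = 136, b = 2348, c = 363, d = 2479.
This is a hospital-based case-control study: participants were sampled on outcome status, so risks in the source population cannot be estimated directly — relative risk is not valid here. The odds ratio is the appropriate measure.
OR = (a·d)/(b·c) = (136 × 2479) / (2348 × 363) = 337144 / 852324 = 0.39556

0.396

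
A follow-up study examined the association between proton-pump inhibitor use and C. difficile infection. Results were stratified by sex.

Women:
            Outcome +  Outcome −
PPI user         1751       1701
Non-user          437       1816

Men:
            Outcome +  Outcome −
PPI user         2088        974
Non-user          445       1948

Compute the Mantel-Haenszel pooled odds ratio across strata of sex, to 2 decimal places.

6.21

OR_MH = Σ(aᵢdᵢ/nᵢ) / Σ(bᵢcᵢ/nᵢ), where nᵢ is the stratum total.
Stratum 1 (Women): n = 5705; a·d/n = 1751·1816/5705 = 557.3735; b·c/n = 1701·437/5705 = 130.2957
Stratum 2 (Men): n = 5455; a·d/n = 2088·1948/5455 = 745.6323; b·c/n = 974·445/5455 = 79.4555
OR_MH = (557.3735 + 745.6323) / (130.2957 + 79.4555) = 1303.0058 / 209.7513 = 6.21215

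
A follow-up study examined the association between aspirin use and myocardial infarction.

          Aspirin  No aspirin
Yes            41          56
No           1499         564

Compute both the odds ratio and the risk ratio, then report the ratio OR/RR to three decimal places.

Reading the table with exposure as columns: a = 41 (Aspirin, case), b = 1499 (Aspirin, non-case), c = 56 (No aspirin, case), d = 564.
OR = (41·564)/(1499·56) = 23124/83944 = 0.27547
Risk in exposed = 41/1540 = 0.02662; risk in unexposed = 56/620 = 0.09032; RR = 0.29476
OR/RR = 0.27547 / 0.29476 = 0.93456
The outcome is rare in both groups, so OR ≈ RR (ratio near 1).

0.935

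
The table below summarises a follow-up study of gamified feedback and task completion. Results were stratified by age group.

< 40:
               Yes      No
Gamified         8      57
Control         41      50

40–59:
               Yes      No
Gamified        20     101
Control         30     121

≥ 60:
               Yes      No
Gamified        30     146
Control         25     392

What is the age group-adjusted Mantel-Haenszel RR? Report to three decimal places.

RR_MH = Σ(aᵢ·n₀ᵢ/nᵢ) / Σ(cᵢ·n₁ᵢ/nᵢ), with n₁ᵢ = aᵢ+bᵢ (exposed), n₀ᵢ = cᵢ+dᵢ (unexposed), nᵢ = n₁ᵢ+n₀ᵢ.
Stratum 1 (< 40): n₁ = 65, n₀ = 91, n = 156; a·n₀/n = 8·91/156 = 4.6667; c·n₁/n = 41·65/156 = 17.0833
Stratum 2 (40–59): n₁ = 121, n₀ = 151, n = 272; a·n₀/n = 20·151/272 = 11.1029; c·n₁/n = 30·121/272 = 13.3456
Stratum 3 (≥ 60): n₁ = 176, n₀ = 417, n = 593; a·n₀/n = 30·417/593 = 21.0961; c·n₁/n = 25·176/593 = 7.4199
RR_MH = (4.6667 + 11.1029 + 21.0961) / (17.0833 + 13.3456 + 7.4199) = 36.8657 / 37.8488 = 0.97403

0.974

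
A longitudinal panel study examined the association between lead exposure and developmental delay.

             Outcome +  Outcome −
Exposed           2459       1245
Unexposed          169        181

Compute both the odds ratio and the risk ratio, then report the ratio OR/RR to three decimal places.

1.539

Cells: a = 2459, b = 1245, c = 169, d = 181.
OR = (2459·181)/(1245·169) = 445079/210405 = 2.11534
Risk in exposed = 2459/3704 = 0.66388; risk in unexposed = 169/350 = 0.48286; RR = 1.37489
OR/RR = 2.11534 / 1.37489 = 1.53855
The outcome is not rare, so the OR lies further from 1 than the RR.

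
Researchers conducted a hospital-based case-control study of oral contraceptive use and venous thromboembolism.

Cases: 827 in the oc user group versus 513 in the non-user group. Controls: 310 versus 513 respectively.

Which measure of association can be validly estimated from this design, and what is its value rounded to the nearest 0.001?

From the description: a = 827, b = 310, c = 513, d = 513.
This is a hospital-based case-control study: participants were sampled on outcome status, so risks in the source population cannot be estimated directly — relative risk is not valid here. The odds ratio is the appropriate measure.
OR = (a·d)/(b·c) = (827 × 513) / (310 × 513) = 424251 / 159030 = 2.66774

2.668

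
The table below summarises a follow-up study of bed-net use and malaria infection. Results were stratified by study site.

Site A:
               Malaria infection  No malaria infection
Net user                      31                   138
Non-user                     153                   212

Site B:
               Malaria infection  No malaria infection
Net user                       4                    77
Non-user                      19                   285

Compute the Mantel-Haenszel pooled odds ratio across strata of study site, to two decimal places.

OR_MH = Σ(aᵢdᵢ/nᵢ) / Σ(bᵢcᵢ/nᵢ), where nᵢ is the stratum total.
Stratum 1 (Site A): n = 534; a·d/n = 31·212/534 = 12.3071; b·c/n = 138·153/534 = 39.5393
Stratum 2 (Site B): n = 385; a·d/n = 4·285/385 = 2.9610; b·c/n = 77·19/385 = 3.8000
OR_MH = (12.3071 + 2.9610) / (39.5393 + 3.8000) = 15.2682 / 43.3393 = 0.35229

0.35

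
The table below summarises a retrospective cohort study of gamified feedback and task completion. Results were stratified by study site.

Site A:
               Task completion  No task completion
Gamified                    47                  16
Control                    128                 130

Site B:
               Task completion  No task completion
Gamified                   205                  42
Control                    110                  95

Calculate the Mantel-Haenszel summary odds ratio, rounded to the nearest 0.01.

3.74

OR_MH = Σ(aᵢdᵢ/nᵢ) / Σ(bᵢcᵢ/nᵢ), where nᵢ is the stratum total.
Stratum 1 (Site A): n = 321; a·d/n = 47·130/321 = 19.0343; b·c/n = 16·128/321 = 6.3801
Stratum 2 (Site B): n = 452; a·d/n = 205·95/452 = 43.0863; b·c/n = 42·110/452 = 10.2212
OR_MH = (19.0343 + 43.0863) / (6.3801 + 10.2212) = 62.1206 / 16.6013 = 3.74191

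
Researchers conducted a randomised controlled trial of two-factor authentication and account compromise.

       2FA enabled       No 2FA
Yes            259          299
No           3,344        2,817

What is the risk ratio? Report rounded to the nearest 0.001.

0.749

Reading the table with exposure as columns: a = 259 (2FA enabled, case), b = 3344 (2FA enabled, non-case), c = 299 (No 2FA, case), d = 2817.
Risk in exposed = 259/3603 = 0.07188; risk in unexposed = 299/3116 = 0.09596.
RR = 0.07188 / 0.09596 = 0.74914
The risk is 25% lower among the exposed than among the unexposed.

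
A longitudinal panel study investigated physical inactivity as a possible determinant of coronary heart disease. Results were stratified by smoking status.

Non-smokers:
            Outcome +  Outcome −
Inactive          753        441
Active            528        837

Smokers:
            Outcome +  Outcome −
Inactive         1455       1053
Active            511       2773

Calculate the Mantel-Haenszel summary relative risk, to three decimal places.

RR_MH = Σ(aᵢ·n₀ᵢ/nᵢ) / Σ(cᵢ·n₁ᵢ/nᵢ), with n₁ᵢ = aᵢ+bᵢ (exposed), n₀ᵢ = cᵢ+dᵢ (unexposed), nᵢ = n₁ᵢ+n₀ᵢ.
Stratum 1 (Non-smokers): n₁ = 1194, n₀ = 1365, n = 2559; a·n₀/n = 753·1365/2559 = 401.6589; c·n₁/n = 528·1194/2559 = 246.3587
Stratum 2 (Smokers): n₁ = 2508, n₀ = 3284, n = 5792; a·n₀/n = 1455·3284/5792 = 824.9689; c·n₁/n = 511·2508/5792 = 221.2686
RR_MH = (401.6589 + 824.9689) / (246.3587 + 221.2686) = 1226.6278 / 467.6274 = 2.62309

2.623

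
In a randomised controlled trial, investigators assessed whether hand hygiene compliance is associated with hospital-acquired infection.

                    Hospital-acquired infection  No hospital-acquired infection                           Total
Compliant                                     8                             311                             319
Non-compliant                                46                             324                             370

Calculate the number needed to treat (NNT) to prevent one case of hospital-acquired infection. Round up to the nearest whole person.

11

Risk in treated group = 8/319 = 0.02508; risk in control = 46/370 = 0.12432.
Absolute risk reduction = 0.12432 − 0.02508 = 0.09925
NNT = 1 / ARR = 1 / 0.09925 = 10.076 → round up → 11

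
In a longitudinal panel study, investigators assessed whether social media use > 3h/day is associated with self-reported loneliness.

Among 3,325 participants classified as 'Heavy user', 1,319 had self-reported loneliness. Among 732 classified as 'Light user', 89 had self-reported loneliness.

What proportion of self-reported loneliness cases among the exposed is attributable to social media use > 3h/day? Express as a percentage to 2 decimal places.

From the description: a = 1319, b = 2006, c = 89, d = 643.
Risk in exposed = 1319/3325 = 0.39669; risk in unexposed = 89/732 = 0.12158.
RR = 0.39669/0.12158 = 3.26268
AR% = (RR − 1)/RR × 100 = (3.26268 − 1)/3.26268 × 100 = 69.3503%

69.35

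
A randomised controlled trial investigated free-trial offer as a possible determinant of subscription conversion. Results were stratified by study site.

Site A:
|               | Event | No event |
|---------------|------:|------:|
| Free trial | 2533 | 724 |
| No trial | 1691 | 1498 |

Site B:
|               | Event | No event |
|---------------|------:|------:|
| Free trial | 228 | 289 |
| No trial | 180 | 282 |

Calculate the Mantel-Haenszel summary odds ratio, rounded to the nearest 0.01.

2.69

OR_MH = Σ(aᵢdᵢ/nᵢ) / Σ(bᵢcᵢ/nᵢ), where nᵢ is the stratum total.
Stratum 1 (Site A): n = 6446; a·d/n = 2533·1498/6446 = 588.6494; b·c/n = 724·1691/6446 = 189.9293
Stratum 2 (Site B): n = 979; a·d/n = 228·282/979 = 65.6752; b·c/n = 289·180/979 = 53.1359
OR_MH = (588.6494 + 65.6752) / (189.9293 + 53.1359) = 654.3246 / 243.0651 = 2.69197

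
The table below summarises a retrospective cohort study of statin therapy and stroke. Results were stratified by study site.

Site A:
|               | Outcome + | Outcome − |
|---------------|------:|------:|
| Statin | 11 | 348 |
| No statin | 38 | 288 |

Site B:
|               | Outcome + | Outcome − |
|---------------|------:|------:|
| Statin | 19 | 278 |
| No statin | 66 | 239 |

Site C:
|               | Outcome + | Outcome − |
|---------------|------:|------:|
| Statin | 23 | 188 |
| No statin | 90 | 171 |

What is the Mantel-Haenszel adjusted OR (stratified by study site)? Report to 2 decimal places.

OR_MH = Σ(aᵢdᵢ/nᵢ) / Σ(bᵢcᵢ/nᵢ), where nᵢ is the stratum total.
Stratum 1 (Site A): n = 685; a·d/n = 11·288/685 = 4.6248; b·c/n = 348·38/685 = 19.3051
Stratum 2 (Site B): n = 602; a·d/n = 19·239/602 = 7.5432; b·c/n = 278·66/602 = 30.4784
Stratum 3 (Site C): n = 472; a·d/n = 23·171/472 = 8.3326; b·c/n = 188·90/472 = 35.8475
OR_MH = (4.6248 + 7.5432 + 8.3326) / (19.3051 + 30.4784 + 35.8475) = 20.5006 / 85.6310 = 0.23941

0.24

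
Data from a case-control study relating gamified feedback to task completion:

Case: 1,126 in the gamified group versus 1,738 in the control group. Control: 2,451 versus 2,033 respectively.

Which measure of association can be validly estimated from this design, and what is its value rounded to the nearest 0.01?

0.54

From the description: a = 1126, b = 2451, c = 1738, d = 2033.
This is a case-control study: participants were sampled on outcome status, so risks in the source population cannot be estimated directly — relative risk is not valid here. The odds ratio is the appropriate measure.
OR = (a·d)/(b·c) = (1126 × 2033) / (2451 × 1738) = 2289158 / 4259838 = 0.53738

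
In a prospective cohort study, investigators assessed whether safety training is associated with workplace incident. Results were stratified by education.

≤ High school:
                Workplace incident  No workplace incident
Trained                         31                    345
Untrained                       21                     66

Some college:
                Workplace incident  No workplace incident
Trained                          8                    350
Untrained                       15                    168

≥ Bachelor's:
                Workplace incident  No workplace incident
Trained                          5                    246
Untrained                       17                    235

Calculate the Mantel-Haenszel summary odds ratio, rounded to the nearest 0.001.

OR_MH = Σ(aᵢdᵢ/nᵢ) / Σ(bᵢcᵢ/nᵢ), where nᵢ is the stratum total.
Stratum 1 (≤ High school): n = 463; a·d/n = 31·66/463 = 4.4190; b·c/n = 345·21/463 = 15.6479
Stratum 2 (Some college): n = 541; a·d/n = 8·168/541 = 2.4843; b·c/n = 350·15/541 = 9.7043
Stratum 3 (≥ Bachelor's): n = 503; a·d/n = 5·235/503 = 2.3360; b·c/n = 246·17/503 = 8.3141
OR_MH = (4.4190 + 2.4843 + 2.3360) / (15.6479 + 9.7043 + 8.3141) = 9.2393 / 33.6663 = 0.27444

0.274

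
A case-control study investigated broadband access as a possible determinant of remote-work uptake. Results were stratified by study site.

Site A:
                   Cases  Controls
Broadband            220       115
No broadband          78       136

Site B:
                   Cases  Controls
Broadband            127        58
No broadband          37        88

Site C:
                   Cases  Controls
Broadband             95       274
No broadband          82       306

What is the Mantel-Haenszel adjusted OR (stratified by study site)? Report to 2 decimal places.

OR_MH = Σ(aᵢdᵢ/nᵢ) / Σ(bᵢcᵢ/nᵢ), where nᵢ is the stratum total.
Stratum 1 (Site A): n = 549; a·d/n = 220·136/549 = 54.4991; b·c/n = 115·78/549 = 16.3388
Stratum 2 (Site B): n = 310; a·d/n = 127·88/310 = 36.0516; b·c/n = 58·37/310 = 6.9226
Stratum 3 (Site C): n = 757; a·d/n = 95·306/757 = 38.4016; b·c/n = 274·82/757 = 29.6803
OR_MH = (54.4991 + 36.0516 + 38.4016) / (16.3388 + 6.9226 + 29.6803) = 128.9523 / 52.9417 = 2.43574

2.44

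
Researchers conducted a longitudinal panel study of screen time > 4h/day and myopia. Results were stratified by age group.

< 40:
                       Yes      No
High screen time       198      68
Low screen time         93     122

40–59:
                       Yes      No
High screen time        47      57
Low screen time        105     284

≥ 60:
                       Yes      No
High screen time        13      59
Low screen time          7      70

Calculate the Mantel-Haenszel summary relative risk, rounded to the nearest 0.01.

RR_MH = Σ(aᵢ·n₀ᵢ/nᵢ) / Σ(cᵢ·n₁ᵢ/nᵢ), with n₁ᵢ = aᵢ+bᵢ (exposed), n₀ᵢ = cᵢ+dᵢ (unexposed), nᵢ = n₁ᵢ+n₀ᵢ.
Stratum 1 (< 40): n₁ = 266, n₀ = 215, n = 481; a·n₀/n = 198·215/481 = 88.5031; c·n₁/n = 93·266/481 = 51.4304
Stratum 2 (40–59): n₁ = 104, n₀ = 389, n = 493; a·n₀/n = 47·389/493 = 37.0852; c·n₁/n = 105·104/493 = 22.1501
Stratum 3 (≥ 60): n₁ = 72, n₀ = 77, n = 149; a·n₀/n = 13·77/149 = 6.7181; c·n₁/n = 7·72/149 = 3.3826
RR_MH = (88.5031 + 37.0852 + 6.7181) / (51.4304 + 22.1501 + 3.3826) = 132.3064 / 76.9630 = 1.71909

1.72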